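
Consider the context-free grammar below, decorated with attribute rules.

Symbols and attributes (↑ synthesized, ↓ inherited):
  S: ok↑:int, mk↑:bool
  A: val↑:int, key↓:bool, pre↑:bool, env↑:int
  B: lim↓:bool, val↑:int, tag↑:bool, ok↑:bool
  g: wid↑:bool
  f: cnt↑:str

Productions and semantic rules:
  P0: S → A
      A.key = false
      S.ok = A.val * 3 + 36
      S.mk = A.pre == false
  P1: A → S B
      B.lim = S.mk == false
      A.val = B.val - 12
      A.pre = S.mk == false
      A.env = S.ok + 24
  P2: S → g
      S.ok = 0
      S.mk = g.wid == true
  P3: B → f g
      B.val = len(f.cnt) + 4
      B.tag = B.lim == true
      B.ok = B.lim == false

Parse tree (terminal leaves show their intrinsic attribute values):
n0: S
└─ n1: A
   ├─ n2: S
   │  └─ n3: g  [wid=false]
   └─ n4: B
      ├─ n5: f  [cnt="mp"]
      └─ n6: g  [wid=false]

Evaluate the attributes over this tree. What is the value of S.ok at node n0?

1. n1.key = false  [false]
2. n3.wid = false  [terminal]
3. n2.ok = 0  [0]
4. n2.mk = false  [g.wid == true]
5. n4.lim = true  [S.mk == false]
6. n5.cnt = "mp"  [terminal]
7. n6.wid = false  [terminal]
8. n4.val = 6  [len(f.cnt) + 4]
9. n4.tag = true  [B.lim == true]
10. n4.ok = false  [B.lim == false]
11. n1.val = -6  [B.val - 12]
12. n1.pre = true  [S.mk == false]
13. n1.env = 24  [S.ok + 24]
14. n0.ok = 18  [A.val * 3 + 36]
15. n0.mk = false  [A.pre == false]

18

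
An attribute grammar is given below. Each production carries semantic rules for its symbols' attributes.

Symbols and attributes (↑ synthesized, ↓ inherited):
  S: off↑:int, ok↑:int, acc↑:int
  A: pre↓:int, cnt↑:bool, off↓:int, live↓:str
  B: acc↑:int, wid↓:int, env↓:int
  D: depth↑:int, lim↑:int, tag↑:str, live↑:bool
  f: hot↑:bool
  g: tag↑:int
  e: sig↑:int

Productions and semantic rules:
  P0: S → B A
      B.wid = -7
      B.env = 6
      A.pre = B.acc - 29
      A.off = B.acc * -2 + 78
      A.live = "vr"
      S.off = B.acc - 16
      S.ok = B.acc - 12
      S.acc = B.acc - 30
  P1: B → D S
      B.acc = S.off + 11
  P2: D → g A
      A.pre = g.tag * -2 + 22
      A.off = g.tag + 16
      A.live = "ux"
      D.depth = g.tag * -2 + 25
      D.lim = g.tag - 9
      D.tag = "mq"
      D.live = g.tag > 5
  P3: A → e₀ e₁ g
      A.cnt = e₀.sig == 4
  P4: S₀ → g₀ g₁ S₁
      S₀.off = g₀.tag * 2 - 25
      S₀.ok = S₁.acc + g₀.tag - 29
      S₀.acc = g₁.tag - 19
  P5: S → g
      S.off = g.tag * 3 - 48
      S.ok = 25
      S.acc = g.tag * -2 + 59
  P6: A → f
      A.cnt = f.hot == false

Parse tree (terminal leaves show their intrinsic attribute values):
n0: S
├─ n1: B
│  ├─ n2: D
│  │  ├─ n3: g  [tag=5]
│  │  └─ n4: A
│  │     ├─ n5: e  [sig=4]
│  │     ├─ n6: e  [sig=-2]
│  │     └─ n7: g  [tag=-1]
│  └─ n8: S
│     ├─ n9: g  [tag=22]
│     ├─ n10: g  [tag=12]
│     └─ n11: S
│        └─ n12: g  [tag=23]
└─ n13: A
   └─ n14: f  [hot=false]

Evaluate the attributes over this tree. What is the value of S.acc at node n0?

0

1. n1.wid = -7  [-7]
2. n1.env = 6  [6]
3. n3.tag = 5  [terminal]
4. n4.pre = 12  [g.tag * -2 + 22]
5. n4.off = 21  [g.tag + 16]
6. n4.live = "ux"  ["ux"]
7. n5.sig = 4  [terminal]
8. n6.sig = -2  [terminal]
9. n7.tag = -1  [terminal]
10. n4.cnt = true  [e₀.sig == 4]
11. n2.depth = 15  [g.tag * -2 + 25]
12. n2.lim = -4  [g.tag - 9]
13. n2.tag = "mq"  ["mq"]
14. n2.live = false  [g.tag > 5]
15. n9.tag = 22  [terminal]
16. n10.tag = 12  [terminal]
17. n12.tag = 23  [terminal]
18. n11.off = 21  [g.tag * 3 - 48]
19. n11.ok = 25  [25]
20. n11.acc = 13  [g.tag * -2 + 59]
21. n8.off = 19  [g₀.tag * 2 - 25]
22. n8.ok = 6  [S₁.acc + g₀.tag - 29]
23. n8.acc = -7  [g₁.tag - 19]
24. n1.acc = 30  [S.off + 11]
25. n13.pre = 1  [B.acc - 29]
26. n13.off = 18  [B.acc * -2 + 78]
27. n13.live = "vr"  ["vr"]
28. n14.hot = false  [terminal]
29. n13.cnt = true  [f.hot == false]
30. n0.off = 14  [B.acc - 16]
31. n0.ok = 18  [B.acc - 12]
32. n0.acc = 0  [B.acc - 30]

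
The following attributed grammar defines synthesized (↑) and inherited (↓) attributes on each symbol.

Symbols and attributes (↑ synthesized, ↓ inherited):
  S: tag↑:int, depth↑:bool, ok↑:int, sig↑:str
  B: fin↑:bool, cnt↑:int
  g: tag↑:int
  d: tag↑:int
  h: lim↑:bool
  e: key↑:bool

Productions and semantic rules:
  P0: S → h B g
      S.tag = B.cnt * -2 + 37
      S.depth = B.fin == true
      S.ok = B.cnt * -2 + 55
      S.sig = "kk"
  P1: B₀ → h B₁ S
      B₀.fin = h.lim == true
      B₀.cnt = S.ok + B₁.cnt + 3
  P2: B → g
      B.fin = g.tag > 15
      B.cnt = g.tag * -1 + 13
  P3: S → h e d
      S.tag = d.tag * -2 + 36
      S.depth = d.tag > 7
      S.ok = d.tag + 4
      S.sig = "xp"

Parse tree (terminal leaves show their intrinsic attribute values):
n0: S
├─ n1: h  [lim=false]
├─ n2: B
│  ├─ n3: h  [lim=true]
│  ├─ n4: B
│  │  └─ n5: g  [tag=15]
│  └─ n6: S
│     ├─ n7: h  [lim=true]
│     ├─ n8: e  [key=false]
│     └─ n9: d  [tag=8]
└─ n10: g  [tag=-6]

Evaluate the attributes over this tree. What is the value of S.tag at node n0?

11

1. n1.lim = false  [terminal]
2. n3.lim = true  [terminal]
3. n5.tag = 15  [terminal]
4. n4.fin = false  [g.tag > 15]
5. n4.cnt = -2  [g.tag * -1 + 13]
6. n7.lim = true  [terminal]
7. n8.key = false  [terminal]
8. n9.tag = 8  [terminal]
9. n6.tag = 20  [d.tag * -2 + 36]
10. n6.depth = true  [d.tag > 7]
11. n6.ok = 12  [d.tag + 4]
12. n6.sig = "xp"  ["xp"]
13. n2.fin = true  [h.lim == true]
14. n2.cnt = 13  [S.ok + B₁.cnt + 3]
15. n10.tag = -6  [terminal]
16. n0.tag = 11  [B.cnt * -2 + 37]
17. n0.depth = true  [B.fin == true]
18. n0.ok = 29  [B.cnt * -2 + 55]
19. n0.sig = "kk"  ["kk"]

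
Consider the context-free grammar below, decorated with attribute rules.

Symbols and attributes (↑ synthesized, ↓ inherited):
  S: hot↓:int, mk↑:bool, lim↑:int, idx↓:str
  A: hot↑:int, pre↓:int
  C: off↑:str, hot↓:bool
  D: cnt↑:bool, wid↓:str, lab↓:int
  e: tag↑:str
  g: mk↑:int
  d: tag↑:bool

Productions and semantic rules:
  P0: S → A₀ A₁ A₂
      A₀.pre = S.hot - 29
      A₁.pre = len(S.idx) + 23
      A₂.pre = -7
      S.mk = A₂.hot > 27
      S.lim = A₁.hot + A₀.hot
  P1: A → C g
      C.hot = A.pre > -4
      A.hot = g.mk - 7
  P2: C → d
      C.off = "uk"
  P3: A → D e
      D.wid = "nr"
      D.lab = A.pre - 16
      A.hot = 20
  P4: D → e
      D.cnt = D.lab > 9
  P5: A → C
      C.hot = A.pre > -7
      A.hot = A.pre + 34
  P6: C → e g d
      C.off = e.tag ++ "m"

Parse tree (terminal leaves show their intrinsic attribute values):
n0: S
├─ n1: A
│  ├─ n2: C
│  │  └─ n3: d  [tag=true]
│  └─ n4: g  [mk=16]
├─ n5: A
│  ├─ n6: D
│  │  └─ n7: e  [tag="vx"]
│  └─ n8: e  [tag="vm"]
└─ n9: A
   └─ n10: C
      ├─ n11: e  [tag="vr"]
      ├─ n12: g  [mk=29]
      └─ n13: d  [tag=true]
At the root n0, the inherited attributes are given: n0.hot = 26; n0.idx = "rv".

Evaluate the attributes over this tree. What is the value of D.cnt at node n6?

1. n0.hot = 26  [given at root]
2. n0.idx = "rv"  [given at root]
3. n1.pre = -3  [S.hot - 29]
4. n2.hot = true  [A.pre > -4]
5. n3.tag = true  [terminal]
6. n2.off = "uk"  ["uk"]
7. n4.mk = 16  [terminal]
8. n1.hot = 9  [g.mk - 7]
9. n5.pre = 25  [len(S.idx) + 23]
10. n6.wid = "nr"  ["nr"]
11. n6.lab = 9  [A.pre - 16]
12. n7.tag = "vx"  [terminal]
13. n6.cnt = false  [D.lab > 9]
14. n8.tag = "vm"  [terminal]
15. n5.hot = 20  [20]
16. n9.pre = -7  [-7]
17. n10.hot = false  [A.pre > -7]
18. n11.tag = "vr"  [terminal]
19. n12.mk = 29  [terminal]
20. n13.tag = true  [terminal]
21. n10.off = "vrm"  [e.tag ++ "m"]
22. n9.hot = 27  [A.pre + 34]
23. n0.mk = false  [A₂.hot > 27]
24. n0.lim = 29  [A₁.hot + A₀.hot]

false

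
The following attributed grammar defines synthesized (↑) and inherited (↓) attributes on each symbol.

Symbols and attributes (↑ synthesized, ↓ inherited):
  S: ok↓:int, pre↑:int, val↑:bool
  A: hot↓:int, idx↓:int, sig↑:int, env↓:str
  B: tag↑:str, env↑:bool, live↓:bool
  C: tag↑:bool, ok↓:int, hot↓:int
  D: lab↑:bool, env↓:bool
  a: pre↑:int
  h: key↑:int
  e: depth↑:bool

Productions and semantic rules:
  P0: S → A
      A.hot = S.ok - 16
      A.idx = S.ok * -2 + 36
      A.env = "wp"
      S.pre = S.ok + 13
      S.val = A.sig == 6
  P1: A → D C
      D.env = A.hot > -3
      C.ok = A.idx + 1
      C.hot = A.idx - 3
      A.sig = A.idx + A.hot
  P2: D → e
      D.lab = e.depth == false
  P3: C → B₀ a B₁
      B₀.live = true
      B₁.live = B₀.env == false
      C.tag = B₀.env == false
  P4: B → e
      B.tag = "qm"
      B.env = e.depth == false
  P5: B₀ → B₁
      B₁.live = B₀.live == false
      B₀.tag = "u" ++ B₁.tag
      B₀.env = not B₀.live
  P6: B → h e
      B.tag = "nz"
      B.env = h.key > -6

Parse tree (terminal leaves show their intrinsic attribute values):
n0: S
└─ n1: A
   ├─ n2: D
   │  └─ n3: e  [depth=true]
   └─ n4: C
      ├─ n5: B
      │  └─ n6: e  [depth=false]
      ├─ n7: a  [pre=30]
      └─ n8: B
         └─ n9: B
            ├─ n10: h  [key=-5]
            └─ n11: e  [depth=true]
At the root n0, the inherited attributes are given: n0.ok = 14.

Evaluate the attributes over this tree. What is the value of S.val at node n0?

1. n0.ok = 14  [given at root]
2. n1.hot = -2  [S.ok - 16]
3. n1.idx = 8  [S.ok * -2 + 36]
4. n1.env = "wp"  ["wp"]
5. n2.env = true  [A.hot > -3]
6. n3.depth = true  [terminal]
7. n2.lab = false  [e.depth == false]
8. n4.ok = 9  [A.idx + 1]
9. n4.hot = 5  [A.idx - 3]
10. n5.live = true  [true]
11. n6.depth = false  [terminal]
12. n5.tag = "qm"  ["qm"]
13. n5.env = true  [e.depth == false]
14. n7.pre = 30  [terminal]
15. n8.live = false  [B₀.env == false]
16. n9.live = true  [B₀.live == false]
17. n10.key = -5  [terminal]
18. n11.depth = true  [terminal]
19. n9.tag = "nz"  ["nz"]
20. n9.env = true  [h.key > -6]
21. n8.tag = "unz"  ["u" ++ B₁.tag]
22. n8.env = true  [not B₀.live]
23. n4.tag = false  [B₀.env == false]
24. n1.sig = 6  [A.idx + A.hot]
25. n0.pre = 27  [S.ok + 13]
26. n0.val = true  [A.sig == 6]

true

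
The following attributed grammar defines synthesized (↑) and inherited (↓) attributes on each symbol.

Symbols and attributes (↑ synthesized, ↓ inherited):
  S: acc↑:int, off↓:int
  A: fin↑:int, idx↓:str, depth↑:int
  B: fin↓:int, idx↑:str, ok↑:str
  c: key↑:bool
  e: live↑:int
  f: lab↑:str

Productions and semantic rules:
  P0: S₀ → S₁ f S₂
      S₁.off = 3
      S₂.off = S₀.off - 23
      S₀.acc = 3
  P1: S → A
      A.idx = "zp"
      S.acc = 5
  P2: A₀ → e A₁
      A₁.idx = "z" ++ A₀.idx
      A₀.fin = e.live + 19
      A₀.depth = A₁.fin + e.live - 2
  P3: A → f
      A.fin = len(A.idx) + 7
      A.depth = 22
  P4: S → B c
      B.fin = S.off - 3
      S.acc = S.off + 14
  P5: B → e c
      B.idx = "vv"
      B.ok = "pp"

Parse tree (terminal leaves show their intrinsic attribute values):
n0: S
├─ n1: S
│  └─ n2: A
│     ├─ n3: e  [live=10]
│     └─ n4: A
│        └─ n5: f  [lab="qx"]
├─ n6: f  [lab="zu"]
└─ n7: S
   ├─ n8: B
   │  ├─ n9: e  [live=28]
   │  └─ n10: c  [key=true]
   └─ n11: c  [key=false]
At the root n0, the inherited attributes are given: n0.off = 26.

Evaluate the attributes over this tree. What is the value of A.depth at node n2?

1. n0.off = 26  [given at root]
2. n1.off = 3  [3]
3. n2.idx = "zp"  ["zp"]
4. n3.live = 10  [terminal]
5. n4.idx = "zzp"  ["z" ++ A₀.idx]
6. n5.lab = "qx"  [terminal]
7. n4.fin = 10  [len(A.idx) + 7]
8. n4.depth = 22  [22]
9. n2.fin = 29  [e.live + 19]
10. n2.depth = 18  [A₁.fin + e.live - 2]
11. n1.acc = 5  [5]
12. n6.lab = "zu"  [terminal]
13. n7.off = 3  [S₀.off - 23]
14. n8.fin = 0  [S.off - 3]
15. n9.live = 28  [terminal]
16. n10.key = true  [terminal]
17. n8.idx = "vv"  ["vv"]
18. n8.ok = "pp"  ["pp"]
19. n11.key = false  [terminal]
20. n7.acc = 17  [S.off + 14]
21. n0.acc = 3  [3]

18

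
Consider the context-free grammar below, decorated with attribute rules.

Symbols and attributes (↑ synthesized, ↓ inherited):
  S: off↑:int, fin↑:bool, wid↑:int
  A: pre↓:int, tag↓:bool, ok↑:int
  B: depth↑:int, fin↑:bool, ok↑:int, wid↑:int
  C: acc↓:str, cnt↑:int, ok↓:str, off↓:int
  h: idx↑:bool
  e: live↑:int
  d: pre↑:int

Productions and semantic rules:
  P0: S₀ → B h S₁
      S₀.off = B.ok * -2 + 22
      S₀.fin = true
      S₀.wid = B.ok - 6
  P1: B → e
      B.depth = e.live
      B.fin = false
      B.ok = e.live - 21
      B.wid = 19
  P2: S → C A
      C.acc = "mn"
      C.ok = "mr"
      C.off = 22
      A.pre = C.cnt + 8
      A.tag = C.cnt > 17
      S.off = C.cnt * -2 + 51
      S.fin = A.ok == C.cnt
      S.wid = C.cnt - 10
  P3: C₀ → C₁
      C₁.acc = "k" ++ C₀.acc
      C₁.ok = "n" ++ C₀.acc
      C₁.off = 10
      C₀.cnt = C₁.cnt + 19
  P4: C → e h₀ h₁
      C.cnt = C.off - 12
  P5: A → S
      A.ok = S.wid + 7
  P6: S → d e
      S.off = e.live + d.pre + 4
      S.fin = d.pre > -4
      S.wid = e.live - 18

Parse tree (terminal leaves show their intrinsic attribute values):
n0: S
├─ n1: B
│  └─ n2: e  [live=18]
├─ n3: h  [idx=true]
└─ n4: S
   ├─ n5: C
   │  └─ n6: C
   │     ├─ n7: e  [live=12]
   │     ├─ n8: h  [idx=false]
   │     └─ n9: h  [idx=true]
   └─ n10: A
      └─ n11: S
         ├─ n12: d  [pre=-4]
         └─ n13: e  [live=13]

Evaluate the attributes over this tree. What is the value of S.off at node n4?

17

1. n2.live = 18  [terminal]
2. n1.depth = 18  [e.live]
3. n1.fin = false  [false]
4. n1.ok = -3  [e.live - 21]
5. n1.wid = 19  [19]
6. n3.idx = true  [terminal]
7. n5.acc = "mn"  ["mn"]
8. n5.ok = "mr"  ["mr"]
9. n5.off = 22  [22]
10. n6.acc = "kmn"  ["k" ++ C₀.acc]
11. n6.ok = "nmn"  ["n" ++ C₀.acc]
12. n6.off = 10  [10]
13. n7.live = 12  [terminal]
14. n8.idx = false  [terminal]
15. n9.idx = true  [terminal]
16. n6.cnt = -2  [C.off - 12]
17. n5.cnt = 17  [C₁.cnt + 19]
18. n10.pre = 25  [C.cnt + 8]
19. n10.tag = false  [C.cnt > 17]
20. n12.pre = -4  [terminal]
21. n13.live = 13  [terminal]
22. n11.off = 13  [e.live + d.pre + 4]
23. n11.fin = false  [d.pre > -4]
24. n11.wid = -5  [e.live - 18]
25. n10.ok = 2  [S.wid + 7]
26. n4.off = 17  [C.cnt * -2 + 51]
27. n4.fin = false  [A.ok == C.cnt]
28. n4.wid = 7  [C.cnt - 10]
29. n0.off = 28  [B.ok * -2 + 22]
30. n0.fin = true  [true]
31. n0.wid = -9  [B.ok - 6]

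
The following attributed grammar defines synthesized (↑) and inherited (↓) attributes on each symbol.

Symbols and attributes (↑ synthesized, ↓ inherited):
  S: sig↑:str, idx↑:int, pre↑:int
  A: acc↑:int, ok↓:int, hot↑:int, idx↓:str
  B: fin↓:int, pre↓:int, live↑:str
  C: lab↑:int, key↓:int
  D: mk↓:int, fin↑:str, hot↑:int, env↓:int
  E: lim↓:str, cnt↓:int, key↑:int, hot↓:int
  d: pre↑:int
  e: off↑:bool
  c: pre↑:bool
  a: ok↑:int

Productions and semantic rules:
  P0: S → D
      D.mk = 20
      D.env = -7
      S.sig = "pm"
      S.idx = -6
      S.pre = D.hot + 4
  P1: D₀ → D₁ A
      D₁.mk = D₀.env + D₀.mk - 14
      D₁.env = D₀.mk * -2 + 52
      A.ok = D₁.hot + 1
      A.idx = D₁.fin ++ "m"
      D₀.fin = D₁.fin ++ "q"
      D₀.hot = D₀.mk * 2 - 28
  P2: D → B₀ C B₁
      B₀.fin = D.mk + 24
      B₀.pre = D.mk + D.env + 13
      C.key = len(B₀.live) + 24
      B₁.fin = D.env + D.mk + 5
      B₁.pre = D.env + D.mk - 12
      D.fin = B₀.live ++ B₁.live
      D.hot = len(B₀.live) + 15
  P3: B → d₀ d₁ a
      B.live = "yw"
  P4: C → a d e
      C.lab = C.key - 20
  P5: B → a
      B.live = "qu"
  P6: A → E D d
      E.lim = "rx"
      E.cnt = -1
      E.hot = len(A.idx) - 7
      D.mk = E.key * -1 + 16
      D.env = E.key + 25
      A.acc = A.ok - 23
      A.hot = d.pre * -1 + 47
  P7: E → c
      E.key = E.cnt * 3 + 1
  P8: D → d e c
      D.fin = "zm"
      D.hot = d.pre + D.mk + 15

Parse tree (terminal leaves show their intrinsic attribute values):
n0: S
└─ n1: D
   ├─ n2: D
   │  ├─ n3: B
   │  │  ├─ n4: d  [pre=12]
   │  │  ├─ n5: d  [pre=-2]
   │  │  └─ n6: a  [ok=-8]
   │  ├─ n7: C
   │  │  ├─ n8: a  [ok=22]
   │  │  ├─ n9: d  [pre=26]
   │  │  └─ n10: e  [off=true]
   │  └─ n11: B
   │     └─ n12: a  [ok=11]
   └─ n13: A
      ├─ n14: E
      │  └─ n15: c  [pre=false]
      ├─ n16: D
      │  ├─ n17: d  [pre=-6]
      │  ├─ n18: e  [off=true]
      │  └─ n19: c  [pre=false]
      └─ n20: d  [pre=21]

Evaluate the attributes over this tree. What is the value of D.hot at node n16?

27

1. n1.mk = 20  [20]
2. n1.env = -7  [-7]
3. n2.mk = -1  [D₀.env + D₀.mk - 14]
4. n2.env = 12  [D₀.mk * -2 + 52]
5. n3.fin = 23  [D.mk + 24]
6. n3.pre = 24  [D.mk + D.env + 13]
7. n4.pre = 12  [terminal]
8. n5.pre = -2  [terminal]
9. n6.ok = -8  [terminal]
10. n3.live = "yw"  ["yw"]
11. n7.key = 26  [len(B₀.live) + 24]
12. n8.ok = 22  [terminal]
13. n9.pre = 26  [terminal]
14. n10.off = true  [terminal]
15. n7.lab = 6  [C.key - 20]
16. n11.fin = 16  [D.env + D.mk + 5]
17. n11.pre = -1  [D.env + D.mk - 12]
18. n12.ok = 11  [terminal]
19. n11.live = "qu"  ["qu"]
20. n2.fin = "ywqu"  [B₀.live ++ B₁.live]
21. n2.hot = 17  [len(B₀.live) + 15]
22. n13.ok = 18  [D₁.hot + 1]
23. n13.idx = "ywqum"  [D₁.fin ++ "m"]
24. n14.lim = "rx"  ["rx"]
25. n14.cnt = -1  [-1]
26. n14.hot = -2  [len(A.idx) - 7]
27. n15.pre = false  [terminal]
28. n14.key = -2  [E.cnt * 3 + 1]
29. n16.mk = 18  [E.key * -1 + 16]
30. n16.env = 23  [E.key + 25]
31. n17.pre = -6  [terminal]
32. n18.off = true  [terminal]
33. n19.pre = false  [terminal]
34. n16.fin = "zm"  ["zm"]
35. n16.hot = 27  [d.pre + D.mk + 15]
36. n20.pre = 21  [terminal]
37. n13.acc = -5  [A.ok - 23]
38. n13.hot = 26  [d.pre * -1 + 47]
39. n1.fin = "ywquq"  [D₁.fin ++ "q"]
40. n1.hot = 12  [D₀.mk * 2 - 28]
41. n0.sig = "pm"  ["pm"]
42. n0.idx = -6  [-6]
43. n0.pre = 16  [D.hot + 4]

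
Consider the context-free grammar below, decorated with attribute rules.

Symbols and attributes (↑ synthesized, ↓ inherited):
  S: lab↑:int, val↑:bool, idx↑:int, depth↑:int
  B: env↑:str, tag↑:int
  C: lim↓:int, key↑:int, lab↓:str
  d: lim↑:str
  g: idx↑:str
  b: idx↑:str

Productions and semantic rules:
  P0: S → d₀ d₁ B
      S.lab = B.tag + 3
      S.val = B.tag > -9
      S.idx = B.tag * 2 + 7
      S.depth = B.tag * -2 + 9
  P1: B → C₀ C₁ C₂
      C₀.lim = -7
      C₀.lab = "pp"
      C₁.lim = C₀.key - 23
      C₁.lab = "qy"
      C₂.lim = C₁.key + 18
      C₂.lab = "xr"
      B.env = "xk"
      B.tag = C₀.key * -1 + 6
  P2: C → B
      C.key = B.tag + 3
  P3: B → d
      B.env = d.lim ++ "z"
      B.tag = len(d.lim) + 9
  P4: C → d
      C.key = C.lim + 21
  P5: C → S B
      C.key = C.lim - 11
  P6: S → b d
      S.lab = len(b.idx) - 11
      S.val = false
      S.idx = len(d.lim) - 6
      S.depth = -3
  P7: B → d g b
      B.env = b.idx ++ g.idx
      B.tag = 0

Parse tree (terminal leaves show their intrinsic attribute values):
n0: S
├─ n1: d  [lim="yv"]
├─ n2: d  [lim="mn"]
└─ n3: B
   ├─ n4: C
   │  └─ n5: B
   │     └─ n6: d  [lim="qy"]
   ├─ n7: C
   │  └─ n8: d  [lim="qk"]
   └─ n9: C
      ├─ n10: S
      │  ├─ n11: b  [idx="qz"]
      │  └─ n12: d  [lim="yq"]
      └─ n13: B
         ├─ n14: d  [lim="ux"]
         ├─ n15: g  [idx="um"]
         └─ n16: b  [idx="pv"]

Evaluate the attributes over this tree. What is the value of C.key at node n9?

19

1. n1.lim = "yv"  [terminal]
2. n2.lim = "mn"  [terminal]
3. n4.lim = -7  [-7]
4. n4.lab = "pp"  ["pp"]
5. n6.lim = "qy"  [terminal]
6. n5.env = "qyz"  [d.lim ++ "z"]
7. n5.tag = 11  [len(d.lim) + 9]
8. n4.key = 14  [B.tag + 3]
9. n7.lim = -9  [C₀.key - 23]
10. n7.lab = "qy"  ["qy"]
11. n8.lim = "qk"  [terminal]
12. n7.key = 12  [C.lim + 21]
13. n9.lim = 30  [C₁.key + 18]
14. n9.lab = "xr"  ["xr"]
15. n11.idx = "qz"  [terminal]
16. n12.lim = "yq"  [terminal]
17. n10.lab = -9  [len(b.idx) - 11]
18. n10.val = false  [false]
19. n10.idx = -4  [len(d.lim) - 6]
20. n10.depth = -3  [-3]
21. n14.lim = "ux"  [terminal]
22. n15.idx = "um"  [terminal]
23. n16.idx = "pv"  [terminal]
24. n13.env = "pvum"  [b.idx ++ g.idx]
25. n13.tag = 0  [0]
26. n9.key = 19  [C.lim - 11]
27. n3.env = "xk"  ["xk"]
28. n3.tag = -8  [C₀.key * -1 + 6]
29. n0.lab = -5  [B.tag + 3]
30. n0.val = true  [B.tag > -9]
31. n0.idx = -9  [B.tag * 2 + 7]
32. n0.depth = 25  [B.tag * -2 + 9]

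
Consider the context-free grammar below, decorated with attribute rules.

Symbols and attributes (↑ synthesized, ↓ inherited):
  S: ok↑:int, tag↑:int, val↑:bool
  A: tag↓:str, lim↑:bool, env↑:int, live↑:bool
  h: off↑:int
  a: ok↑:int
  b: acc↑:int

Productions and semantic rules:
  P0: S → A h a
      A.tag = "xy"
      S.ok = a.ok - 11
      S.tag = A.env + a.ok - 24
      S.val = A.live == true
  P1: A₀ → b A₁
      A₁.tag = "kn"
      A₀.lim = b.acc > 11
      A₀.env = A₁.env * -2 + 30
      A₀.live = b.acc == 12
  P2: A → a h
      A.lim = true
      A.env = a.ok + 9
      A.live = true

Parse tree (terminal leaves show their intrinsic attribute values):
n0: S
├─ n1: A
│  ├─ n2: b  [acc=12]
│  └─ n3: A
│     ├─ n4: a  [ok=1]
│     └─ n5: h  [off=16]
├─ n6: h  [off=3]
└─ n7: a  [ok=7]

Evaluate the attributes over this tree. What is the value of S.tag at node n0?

-7

1. n1.tag = "xy"  ["xy"]
2. n2.acc = 12  [terminal]
3. n3.tag = "kn"  ["kn"]
4. n4.ok = 1  [terminal]
5. n5.off = 16  [terminal]
6. n3.lim = true  [true]
7. n3.env = 10  [a.ok + 9]
8. n3.live = true  [true]
9. n1.lim = true  [b.acc > 11]
10. n1.env = 10  [A₁.env * -2 + 30]
11. n1.live = true  [b.acc == 12]
12. n6.off = 3  [terminal]
13. n7.ok = 7  [terminal]
14. n0.ok = -4  [a.ok - 11]
15. n0.tag = -7  [A.env + a.ok - 24]
16. n0.val = true  [A.live == true]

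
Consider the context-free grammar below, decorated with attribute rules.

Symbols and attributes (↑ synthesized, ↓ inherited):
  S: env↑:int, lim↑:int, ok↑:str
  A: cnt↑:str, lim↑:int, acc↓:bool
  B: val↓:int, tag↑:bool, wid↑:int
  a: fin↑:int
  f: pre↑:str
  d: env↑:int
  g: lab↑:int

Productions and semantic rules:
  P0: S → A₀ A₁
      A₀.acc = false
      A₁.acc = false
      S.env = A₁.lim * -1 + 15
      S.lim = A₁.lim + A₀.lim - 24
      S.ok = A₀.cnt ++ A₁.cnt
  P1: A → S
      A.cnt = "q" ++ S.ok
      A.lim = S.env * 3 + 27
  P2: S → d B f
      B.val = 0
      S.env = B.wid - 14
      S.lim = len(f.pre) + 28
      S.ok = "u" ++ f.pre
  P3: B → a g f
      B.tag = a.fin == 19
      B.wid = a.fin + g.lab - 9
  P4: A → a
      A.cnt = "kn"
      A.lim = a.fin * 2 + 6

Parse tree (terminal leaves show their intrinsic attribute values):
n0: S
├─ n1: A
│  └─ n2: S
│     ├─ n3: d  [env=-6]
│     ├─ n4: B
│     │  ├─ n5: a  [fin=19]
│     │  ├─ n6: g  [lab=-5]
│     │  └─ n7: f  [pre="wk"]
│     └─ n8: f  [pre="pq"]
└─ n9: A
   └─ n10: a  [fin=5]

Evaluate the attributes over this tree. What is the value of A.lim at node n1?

1. n1.acc = false  [false]
2. n3.env = -6  [terminal]
3. n4.val = 0  [0]
4. n5.fin = 19  [terminal]
5. n6.lab = -5  [terminal]
6. n7.pre = "wk"  [terminal]
7. n4.tag = true  [a.fin == 19]
8. n4.wid = 5  [a.fin + g.lab - 9]
9. n8.pre = "pq"  [terminal]
10. n2.env = -9  [B.wid - 14]
11. n2.lim = 30  [len(f.pre) + 28]
12. n2.ok = "upq"  ["u" ++ f.pre]
13. n1.cnt = "qupq"  ["q" ++ S.ok]
14. n1.lim = 0  [S.env * 3 + 27]
15. n9.acc = false  [false]
16. n10.fin = 5  [terminal]
17. n9.cnt = "kn"  ["kn"]
18. n9.lim = 16  [a.fin * 2 + 6]
19. n0.env = -1  [A₁.lim * -1 + 15]
20. n0.lim = -8  [A₁.lim + A₀.lim - 24]
21. n0.ok = "qupqkn"  [A₀.cnt ++ A₁.cnt]

0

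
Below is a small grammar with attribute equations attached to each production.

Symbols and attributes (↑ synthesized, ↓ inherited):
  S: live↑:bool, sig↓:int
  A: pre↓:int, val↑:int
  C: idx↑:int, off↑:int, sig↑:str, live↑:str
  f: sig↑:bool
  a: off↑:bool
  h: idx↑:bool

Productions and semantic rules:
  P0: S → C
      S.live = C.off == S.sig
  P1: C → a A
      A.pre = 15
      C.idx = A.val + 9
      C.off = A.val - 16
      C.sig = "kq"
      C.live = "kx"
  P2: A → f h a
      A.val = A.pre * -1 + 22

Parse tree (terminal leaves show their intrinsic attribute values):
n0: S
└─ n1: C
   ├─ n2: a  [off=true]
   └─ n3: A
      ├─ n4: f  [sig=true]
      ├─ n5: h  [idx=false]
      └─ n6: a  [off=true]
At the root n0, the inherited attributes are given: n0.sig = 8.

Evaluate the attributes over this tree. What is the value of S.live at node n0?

1. n0.sig = 8  [given at root]
2. n2.off = true  [terminal]
3. n3.pre = 15  [15]
4. n4.sig = true  [terminal]
5. n5.idx = false  [terminal]
6. n6.off = true  [terminal]
7. n3.val = 7  [A.pre * -1 + 22]
8. n1.idx = 16  [A.val + 9]
9. n1.off = -9  [A.val - 16]
10. n1.sig = "kq"  ["kq"]
11. n1.live = "kx"  ["kx"]
12. n0.live = false  [C.off == S.sig]

false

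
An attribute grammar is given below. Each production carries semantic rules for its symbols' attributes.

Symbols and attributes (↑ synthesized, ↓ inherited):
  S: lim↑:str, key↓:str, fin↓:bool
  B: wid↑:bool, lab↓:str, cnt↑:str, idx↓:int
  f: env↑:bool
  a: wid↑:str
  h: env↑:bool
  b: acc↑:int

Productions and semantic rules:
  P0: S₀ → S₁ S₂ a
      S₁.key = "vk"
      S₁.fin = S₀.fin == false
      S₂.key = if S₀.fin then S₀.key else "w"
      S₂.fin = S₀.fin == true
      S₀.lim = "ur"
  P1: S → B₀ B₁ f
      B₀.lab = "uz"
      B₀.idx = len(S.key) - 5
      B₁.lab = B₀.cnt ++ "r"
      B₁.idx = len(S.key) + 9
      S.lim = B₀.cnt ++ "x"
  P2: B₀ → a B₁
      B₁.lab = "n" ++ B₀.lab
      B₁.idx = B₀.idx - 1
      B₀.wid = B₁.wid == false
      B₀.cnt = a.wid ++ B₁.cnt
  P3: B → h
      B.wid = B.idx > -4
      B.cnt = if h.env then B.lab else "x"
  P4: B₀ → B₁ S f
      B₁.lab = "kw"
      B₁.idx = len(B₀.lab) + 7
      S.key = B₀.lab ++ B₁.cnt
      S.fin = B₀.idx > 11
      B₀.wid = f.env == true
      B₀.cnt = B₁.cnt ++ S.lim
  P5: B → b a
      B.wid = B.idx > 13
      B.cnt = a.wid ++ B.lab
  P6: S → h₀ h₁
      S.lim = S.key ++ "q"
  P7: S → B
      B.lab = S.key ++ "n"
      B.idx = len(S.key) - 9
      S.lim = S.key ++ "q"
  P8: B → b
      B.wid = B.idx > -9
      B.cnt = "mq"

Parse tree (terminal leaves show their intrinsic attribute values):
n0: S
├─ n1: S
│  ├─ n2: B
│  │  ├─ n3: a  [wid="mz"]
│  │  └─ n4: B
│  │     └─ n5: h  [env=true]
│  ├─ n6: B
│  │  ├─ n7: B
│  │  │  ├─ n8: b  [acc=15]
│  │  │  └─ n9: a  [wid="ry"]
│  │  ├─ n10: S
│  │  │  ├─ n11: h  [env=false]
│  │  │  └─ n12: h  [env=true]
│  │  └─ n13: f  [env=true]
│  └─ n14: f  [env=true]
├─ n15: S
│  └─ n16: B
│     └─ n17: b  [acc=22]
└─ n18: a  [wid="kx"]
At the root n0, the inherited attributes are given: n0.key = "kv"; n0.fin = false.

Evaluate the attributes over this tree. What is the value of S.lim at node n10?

1. n0.key = "kv"  [given at root]
2. n0.fin = false  [given at root]
3. n1.key = "vk"  ["vk"]
4. n1.fin = true  [S₀.fin == false]
5. n2.lab = "uz"  ["uz"]
6. n2.idx = -3  [len(S.key) - 5]
7. n3.wid = "mz"  [terminal]
8. n4.lab = "nuz"  ["n" ++ B₀.lab]
9. n4.idx = -4  [B₀.idx - 1]
10. n5.env = true  [terminal]
11. n4.wid = false  [B.idx > -4]
12. n4.cnt = "nuz"  [if h.env then B.lab else "x"]
13. n2.wid = true  [B₁.wid == false]
14. n2.cnt = "mznuz"  [a.wid ++ B₁.cnt]
15. n6.lab = "mznuzr"  [B₀.cnt ++ "r"]
16. n6.idx = 11  [len(S.key) + 9]
17. n7.lab = "kw"  ["kw"]
18. n7.idx = 13  [len(B₀.lab) + 7]
19. n8.acc = 15  [terminal]
20. n9.wid = "ry"  [terminal]
21. n7.wid = false  [B.idx > 13]
22. n7.cnt = "rykw"  [a.wid ++ B.lab]
23. n10.key = "mznuzrrykw"  [B₀.lab ++ B₁.cnt]
24. n10.fin = false  [B₀.idx > 11]
25. n11.env = false  [terminal]
26. n12.env = true  [terminal]
27. n10.lim = "mznuzrrykwq"  [S.key ++ "q"]
28. n13.env = true  [terminal]
29. n6.wid = true  [f.env == true]
30. n6.cnt = "rykwmznuzrrykwq"  [B₁.cnt ++ S.lim]
31. n14.env = true  [terminal]
32. n1.lim = "mznuzx"  [B₀.cnt ++ "x"]
33. n15.key = "w"  [if S₀.fin then S₀.key else "w"]
34. n15.fin = false  [S₀.fin == true]
35. n16.lab = "wn"  [S.key ++ "n"]
36. n16.idx = -8  [len(S.key) - 9]
37. n17.acc = 22  [terminal]
38. n16.wid = true  [B.idx > -9]
39. n16.cnt = "mq"  ["mq"]
40. n15.lim = "wq"  [S.key ++ "q"]
41. n18.wid = "kx"  [terminal]
42. n0.lim = "ur"  ["ur"]

"mznuzrrykwq"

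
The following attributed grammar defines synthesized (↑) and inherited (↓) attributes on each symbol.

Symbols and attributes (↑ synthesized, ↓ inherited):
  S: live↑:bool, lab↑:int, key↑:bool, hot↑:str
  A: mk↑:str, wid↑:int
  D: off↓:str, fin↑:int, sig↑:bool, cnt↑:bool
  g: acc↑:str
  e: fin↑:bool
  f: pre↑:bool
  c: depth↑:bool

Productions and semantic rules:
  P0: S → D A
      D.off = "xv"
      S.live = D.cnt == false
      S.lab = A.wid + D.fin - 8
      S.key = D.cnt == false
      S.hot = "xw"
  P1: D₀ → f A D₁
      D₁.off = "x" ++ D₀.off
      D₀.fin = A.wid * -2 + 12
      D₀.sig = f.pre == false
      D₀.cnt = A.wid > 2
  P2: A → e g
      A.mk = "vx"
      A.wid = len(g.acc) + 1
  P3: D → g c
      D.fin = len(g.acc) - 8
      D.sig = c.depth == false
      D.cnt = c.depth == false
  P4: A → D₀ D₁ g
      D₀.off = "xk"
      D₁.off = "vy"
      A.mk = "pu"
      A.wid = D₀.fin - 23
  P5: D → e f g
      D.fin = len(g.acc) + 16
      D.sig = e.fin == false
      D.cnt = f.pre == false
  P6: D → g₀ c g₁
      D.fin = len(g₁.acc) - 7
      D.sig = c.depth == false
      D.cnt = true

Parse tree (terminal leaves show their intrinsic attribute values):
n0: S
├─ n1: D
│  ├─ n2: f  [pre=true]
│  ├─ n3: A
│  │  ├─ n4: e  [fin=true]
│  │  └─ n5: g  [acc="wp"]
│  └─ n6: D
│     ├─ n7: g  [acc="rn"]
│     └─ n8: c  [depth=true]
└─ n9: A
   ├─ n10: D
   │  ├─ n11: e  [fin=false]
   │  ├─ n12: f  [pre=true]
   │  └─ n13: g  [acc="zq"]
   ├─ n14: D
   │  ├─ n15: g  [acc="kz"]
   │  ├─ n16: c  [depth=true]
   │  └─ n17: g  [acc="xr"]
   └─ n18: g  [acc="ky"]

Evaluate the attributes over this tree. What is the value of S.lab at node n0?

-7

1. n1.off = "xv"  ["xv"]
2. n2.pre = true  [terminal]
3. n4.fin = true  [terminal]
4. n5.acc = "wp"  [terminal]
5. n3.mk = "vx"  ["vx"]
6. n3.wid = 3  [len(g.acc) + 1]
7. n6.off = "xxv"  ["x" ++ D₀.off]
8. n7.acc = "rn"  [terminal]
9. n8.depth = true  [terminal]
10. n6.fin = -6  [len(g.acc) - 8]
11. n6.sig = false  [c.depth == false]
12. n6.cnt = false  [c.depth == false]
13. n1.fin = 6  [A.wid * -2 + 12]
14. n1.sig = false  [f.pre == false]
15. n1.cnt = true  [A.wid > 2]
16. n10.off = "xk"  ["xk"]
17. n11.fin = false  [terminal]
18. n12.pre = true  [terminal]
19. n13.acc = "zq"  [terminal]
20. n10.fin = 18  [len(g.acc) + 16]
21. n10.sig = true  [e.fin == false]
22. n10.cnt = false  [f.pre == false]
23. n14.off = "vy"  ["vy"]
24. n15.acc = "kz"  [terminal]
25. n16.depth = true  [terminal]
26. n17.acc = "xr"  [terminal]
27. n14.fin = -5  [len(g₁.acc) - 7]
28. n14.sig = false  [c.depth == false]
29. n14.cnt = true  [true]
30. n18.acc = "ky"  [terminal]
31. n9.mk = "pu"  ["pu"]
32. n9.wid = -5  [D₀.fin - 23]
33. n0.live = false  [D.cnt == false]
34. n0.lab = -7  [A.wid + D.fin - 8]
35. n0.key = false  [D.cnt == false]
36. n0.hot = "xw"  ["xw"]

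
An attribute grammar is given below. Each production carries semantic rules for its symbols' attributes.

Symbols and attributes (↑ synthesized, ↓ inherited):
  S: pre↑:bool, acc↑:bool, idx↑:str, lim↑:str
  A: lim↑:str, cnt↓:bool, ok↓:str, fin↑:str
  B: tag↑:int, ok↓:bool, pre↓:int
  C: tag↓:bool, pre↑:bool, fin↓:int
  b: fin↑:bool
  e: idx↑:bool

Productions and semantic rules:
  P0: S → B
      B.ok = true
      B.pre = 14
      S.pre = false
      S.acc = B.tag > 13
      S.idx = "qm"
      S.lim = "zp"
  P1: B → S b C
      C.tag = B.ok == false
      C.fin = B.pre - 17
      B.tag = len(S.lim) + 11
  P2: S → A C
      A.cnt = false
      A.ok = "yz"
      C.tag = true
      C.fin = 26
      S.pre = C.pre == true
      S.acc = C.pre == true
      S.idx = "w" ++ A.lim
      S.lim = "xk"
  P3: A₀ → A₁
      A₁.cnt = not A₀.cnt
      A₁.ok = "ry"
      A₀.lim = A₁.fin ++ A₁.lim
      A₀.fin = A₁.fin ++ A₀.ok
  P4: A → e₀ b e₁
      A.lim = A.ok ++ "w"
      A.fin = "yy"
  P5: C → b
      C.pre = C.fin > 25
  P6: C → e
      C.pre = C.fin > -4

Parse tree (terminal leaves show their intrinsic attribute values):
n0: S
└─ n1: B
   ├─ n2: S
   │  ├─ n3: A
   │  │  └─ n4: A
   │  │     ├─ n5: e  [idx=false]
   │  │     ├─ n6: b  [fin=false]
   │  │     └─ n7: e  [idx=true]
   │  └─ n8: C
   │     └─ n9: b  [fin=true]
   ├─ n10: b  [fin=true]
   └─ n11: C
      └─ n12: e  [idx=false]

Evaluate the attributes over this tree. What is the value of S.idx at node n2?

"wyyryw"

1. n1.ok = true  [true]
2. n1.pre = 14  [14]
3. n3.cnt = false  [false]
4. n3.ok = "yz"  ["yz"]
5. n4.cnt = true  [not A₀.cnt]
6. n4.ok = "ry"  ["ry"]
7. n5.idx = false  [terminal]
8. n6.fin = false  [terminal]
9. n7.idx = true  [terminal]
10. n4.lim = "ryw"  [A.ok ++ "w"]
11. n4.fin = "yy"  ["yy"]
12. n3.lim = "yyryw"  [A₁.fin ++ A₁.lim]
13. n3.fin = "yyyz"  [A₁.fin ++ A₀.ok]
14. n8.tag = true  [true]
15. n8.fin = 26  [26]
16. n9.fin = true  [terminal]
17. n8.pre = true  [C.fin > 25]
18. n2.pre = true  [C.pre == true]
19. n2.acc = true  [C.pre == true]
20. n2.idx = "wyyryw"  ["w" ++ A.lim]
21. n2.lim = "xk"  ["xk"]
22. n10.fin = true  [terminal]
23. n11.tag = false  [B.ok == false]
24. n11.fin = -3  [B.pre - 17]
25. n12.idx = false  [terminal]
26. n11.pre = true  [C.fin > -4]
27. n1.tag = 13  [len(S.lim) + 11]
28. n0.pre = false  [false]
29. n0.acc = false  [B.tag > 13]
30. n0.idx = "qm"  ["qm"]
31. n0.lim = "zp"  ["zp"]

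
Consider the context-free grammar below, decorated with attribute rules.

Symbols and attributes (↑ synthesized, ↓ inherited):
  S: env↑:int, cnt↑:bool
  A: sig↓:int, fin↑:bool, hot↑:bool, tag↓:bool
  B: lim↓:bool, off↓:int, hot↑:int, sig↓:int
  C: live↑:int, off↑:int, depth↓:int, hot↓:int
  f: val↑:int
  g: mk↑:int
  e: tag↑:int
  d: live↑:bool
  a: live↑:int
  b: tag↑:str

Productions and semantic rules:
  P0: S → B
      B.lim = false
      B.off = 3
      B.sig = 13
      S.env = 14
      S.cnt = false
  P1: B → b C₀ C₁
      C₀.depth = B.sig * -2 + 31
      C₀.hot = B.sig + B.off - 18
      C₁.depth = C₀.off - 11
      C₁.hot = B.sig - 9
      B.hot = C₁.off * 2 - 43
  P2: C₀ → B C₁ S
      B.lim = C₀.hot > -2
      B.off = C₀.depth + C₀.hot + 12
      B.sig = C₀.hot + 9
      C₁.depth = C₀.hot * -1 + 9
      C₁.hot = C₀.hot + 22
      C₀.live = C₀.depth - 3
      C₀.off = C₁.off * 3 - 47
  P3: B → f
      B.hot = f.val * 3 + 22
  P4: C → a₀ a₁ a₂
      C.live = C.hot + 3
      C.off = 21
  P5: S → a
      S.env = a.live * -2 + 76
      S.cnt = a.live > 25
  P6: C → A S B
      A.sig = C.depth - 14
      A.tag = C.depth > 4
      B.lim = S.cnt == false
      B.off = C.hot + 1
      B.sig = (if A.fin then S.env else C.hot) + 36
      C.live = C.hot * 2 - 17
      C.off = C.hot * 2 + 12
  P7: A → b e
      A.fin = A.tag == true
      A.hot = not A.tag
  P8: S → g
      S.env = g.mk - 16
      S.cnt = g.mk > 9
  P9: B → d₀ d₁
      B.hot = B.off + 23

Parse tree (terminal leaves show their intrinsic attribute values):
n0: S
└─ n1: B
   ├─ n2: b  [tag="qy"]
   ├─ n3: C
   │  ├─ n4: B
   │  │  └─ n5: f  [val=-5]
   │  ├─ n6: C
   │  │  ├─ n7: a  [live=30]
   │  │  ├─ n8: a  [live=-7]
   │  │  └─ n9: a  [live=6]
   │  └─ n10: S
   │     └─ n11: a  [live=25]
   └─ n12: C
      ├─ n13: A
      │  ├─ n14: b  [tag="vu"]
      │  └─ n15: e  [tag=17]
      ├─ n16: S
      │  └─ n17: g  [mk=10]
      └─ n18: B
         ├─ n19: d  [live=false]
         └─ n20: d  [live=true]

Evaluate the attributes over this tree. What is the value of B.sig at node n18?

30

1. n1.lim = false  [false]
2. n1.off = 3  [3]
3. n1.sig = 13  [13]
4. n2.tag = "qy"  [terminal]
5. n3.depth = 5  [B.sig * -2 + 31]
6. n3.hot = -2  [B.sig + B.off - 18]
7. n4.lim = false  [C₀.hot > -2]
8. n4.off = 15  [C₀.depth + C₀.hot + 12]
9. n4.sig = 7  [C₀.hot + 9]
10. n5.val = -5  [terminal]
11. n4.hot = 7  [f.val * 3 + 22]
12. n6.depth = 11  [C₀.hot * -1 + 9]
13. n6.hot = 20  [C₀.hot + 22]
14. n7.live = 30  [terminal]
15. n8.live = -7  [terminal]
16. n9.live = 6  [terminal]
17. n6.live = 23  [C.hot + 3]
18. n6.off = 21  [21]
19. n11.live = 25  [terminal]
20. n10.env = 26  [a.live * -2 + 76]
21. n10.cnt = false  [a.live > 25]
22. n3.live = 2  [C₀.depth - 3]
23. n3.off = 16  [C₁.off * 3 - 47]
24. n12.depth = 5  [C₀.off - 11]
25. n12.hot = 4  [B.sig - 9]
26. n13.sig = -9  [C.depth - 14]
27. n13.tag = true  [C.depth > 4]
28. n14.tag = "vu"  [terminal]
29. n15.tag = 17  [terminal]
30. n13.fin = true  [A.tag == true]
31. n13.hot = false  [not A.tag]
32. n17.mk = 10  [terminal]
33. n16.env = -6  [g.mk - 16]
34. n16.cnt = true  [g.mk > 9]
35. n18.lim = false  [S.cnt == false]
36. n18.off = 5  [C.hot + 1]
37. n18.sig = 30  [(if A.fin then S.env else C.hot) + 36]
38. n19.live = false  [terminal]
39. n20.live = true  [terminal]
40. n18.hot = 28  [B.off + 23]
41. n12.live = -9  [C.hot * 2 - 17]
42. n12.off = 20  [C.hot * 2 + 12]
43. n1.hot = -3  [C₁.off * 2 - 43]
44. n0.env = 14  [14]
45. n0.cnt = false  [false]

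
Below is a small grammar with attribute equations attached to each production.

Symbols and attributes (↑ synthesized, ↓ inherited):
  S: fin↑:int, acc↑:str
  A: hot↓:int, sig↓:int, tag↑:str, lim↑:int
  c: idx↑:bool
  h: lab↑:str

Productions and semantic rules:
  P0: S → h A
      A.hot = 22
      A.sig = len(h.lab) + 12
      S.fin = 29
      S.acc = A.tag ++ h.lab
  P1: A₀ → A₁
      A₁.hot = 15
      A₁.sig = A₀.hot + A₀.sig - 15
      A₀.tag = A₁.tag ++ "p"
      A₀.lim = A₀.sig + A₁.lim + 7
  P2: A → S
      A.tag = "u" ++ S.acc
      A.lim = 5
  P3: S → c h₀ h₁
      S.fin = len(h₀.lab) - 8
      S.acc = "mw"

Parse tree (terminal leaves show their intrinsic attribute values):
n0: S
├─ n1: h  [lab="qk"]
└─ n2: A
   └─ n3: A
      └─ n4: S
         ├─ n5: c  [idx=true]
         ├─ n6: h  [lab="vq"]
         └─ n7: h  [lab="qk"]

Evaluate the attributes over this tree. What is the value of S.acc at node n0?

"umwpqk"

1. n1.lab = "qk"  [terminal]
2. n2.hot = 22  [22]
3. n2.sig = 14  [len(h.lab) + 12]
4. n3.hot = 15  [15]
5. n3.sig = 21  [A₀.hot + A₀.sig - 15]
6. n5.idx = true  [terminal]
7. n6.lab = "vq"  [terminal]
8. n7.lab = "qk"  [terminal]
9. n4.fin = -6  [len(h₀.lab) - 8]
10. n4.acc = "mw"  ["mw"]
11. n3.tag = "umw"  ["u" ++ S.acc]
12. n3.lim = 5  [5]
13. n2.tag = "umwp"  [A₁.tag ++ "p"]
14. n2.lim = 26  [A₀.sig + A₁.lim + 7]
15. n0.fin = 29  [29]
16. n0.acc = "umwpqk"  [A.tag ++ h.lab]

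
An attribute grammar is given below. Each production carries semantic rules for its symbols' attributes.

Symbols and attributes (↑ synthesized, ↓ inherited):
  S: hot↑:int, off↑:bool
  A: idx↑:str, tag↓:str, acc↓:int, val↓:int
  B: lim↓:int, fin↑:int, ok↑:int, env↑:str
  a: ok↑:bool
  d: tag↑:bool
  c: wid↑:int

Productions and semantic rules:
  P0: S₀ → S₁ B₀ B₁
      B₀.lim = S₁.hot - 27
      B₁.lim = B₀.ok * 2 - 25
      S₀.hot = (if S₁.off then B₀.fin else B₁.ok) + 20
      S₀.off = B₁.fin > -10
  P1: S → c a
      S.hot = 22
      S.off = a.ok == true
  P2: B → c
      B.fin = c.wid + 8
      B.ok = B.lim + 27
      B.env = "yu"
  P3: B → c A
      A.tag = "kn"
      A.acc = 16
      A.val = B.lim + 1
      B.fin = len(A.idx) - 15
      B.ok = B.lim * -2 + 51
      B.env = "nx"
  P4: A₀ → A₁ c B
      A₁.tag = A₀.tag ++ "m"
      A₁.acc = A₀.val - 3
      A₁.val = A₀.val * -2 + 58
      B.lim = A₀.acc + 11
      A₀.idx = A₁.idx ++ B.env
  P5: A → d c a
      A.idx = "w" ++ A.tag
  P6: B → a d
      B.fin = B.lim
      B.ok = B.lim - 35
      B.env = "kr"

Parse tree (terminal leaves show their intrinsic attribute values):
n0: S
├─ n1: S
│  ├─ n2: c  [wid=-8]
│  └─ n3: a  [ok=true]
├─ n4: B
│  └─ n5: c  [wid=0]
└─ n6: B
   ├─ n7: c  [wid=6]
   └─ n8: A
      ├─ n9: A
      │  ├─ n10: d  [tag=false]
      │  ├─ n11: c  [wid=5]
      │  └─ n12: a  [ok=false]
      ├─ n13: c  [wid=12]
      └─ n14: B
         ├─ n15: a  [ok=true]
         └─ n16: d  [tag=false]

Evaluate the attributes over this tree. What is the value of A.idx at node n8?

1. n2.wid = -8  [terminal]
2. n3.ok = true  [terminal]
3. n1.hot = 22  [22]
4. n1.off = true  [a.ok == true]
5. n4.lim = -5  [S₁.hot - 27]
6. n5.wid = 0  [terminal]
7. n4.fin = 8  [c.wid + 8]
8. n4.ok = 22  [B.lim + 27]
9. n4.env = "yu"  ["yu"]
10. n6.lim = 19  [B₀.ok * 2 - 25]
11. n7.wid = 6  [terminal]
12. n8.tag = "kn"  ["kn"]
13. n8.acc = 16  [16]
14. n8.val = 20  [B.lim + 1]
15. n9.tag = "knm"  [A₀.tag ++ "m"]
16. n9.acc = 17  [A₀.val - 3]
17. n9.val = 18  [A₀.val * -2 + 58]
18. n10.tag = false  [terminal]
19. n11.wid = 5  [terminal]
20. n12.ok = false  [terminal]
21. n9.idx = "wknm"  ["w" ++ A.tag]
22. n13.wid = 12  [terminal]
23. n14.lim = 27  [A₀.acc + 11]
24. n15.ok = true  [terminal]
25. n16.tag = false  [terminal]
26. n14.fin = 27  [B.lim]
27. n14.ok = -8  [B.lim - 35]
28. n14.env = "kr"  ["kr"]
29. n8.idx = "wknmkr"  [A₁.idx ++ B.env]
30. n6.fin = -9  [len(A.idx) - 15]
31. n6.ok = 13  [B.lim * -2 + 51]
32. n6.env = "nx"  ["nx"]
33. n0.hot = 28  [(if S₁.off then B₀.fin else B₁.ok) + 20]
34. n0.off = true  [B₁.fin > -10]

"wknmkr"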